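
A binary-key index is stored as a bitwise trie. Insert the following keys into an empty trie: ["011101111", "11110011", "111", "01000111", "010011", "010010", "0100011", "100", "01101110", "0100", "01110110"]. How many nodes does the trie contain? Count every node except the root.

34

For each word, the new-node count is its length minus the longest prefix already in the trie:
  "011101111" → 9 new (0, 1, 1, 1, 0, 1, 1, 1, 1)
  "11110011" → 8 new (1, 1, 1, 1, 0, 0, 1, 1)
  "111" → prefix "111" already present; 0 new (none)
  "01000111" → prefix "01" already present; 6 new (0, 0, 0, 1, 1, 1)
  "010011" → prefix "0100" already present; 2 new (1, 1)
  "010010" → prefix "01001" already present; 1 new (0)
  "0100011" → prefix "0100011" already present; 0 new (none)
  "100" → prefix "1" already present; 2 new (0, 0)
  "01101110" → prefix "011" already present; 5 new (0, 1, 1, 1, 0)
  "0100" → prefix "0100" already present; 0 new (none)
  "01110110" → prefix "0111011" already present; 1 new (0)
Total nodes = 9 + 8 + 0 + 6 + 2 + 1 + 0 + 2 + 5 + 0 + 1 = 34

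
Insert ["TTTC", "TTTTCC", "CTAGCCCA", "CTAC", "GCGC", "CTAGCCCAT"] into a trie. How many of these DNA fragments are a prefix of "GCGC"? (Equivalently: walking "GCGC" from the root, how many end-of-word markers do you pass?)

1

Walk "GCGC" from the root; an end-of-word marker is hit whenever a stored word is a prefix of "GCGC".
Prefixes of the query that are stored words: "GCGC"
Count: 1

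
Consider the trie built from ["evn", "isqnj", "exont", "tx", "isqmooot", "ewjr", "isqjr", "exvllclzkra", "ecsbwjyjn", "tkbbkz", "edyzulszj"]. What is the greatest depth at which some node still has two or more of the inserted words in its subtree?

3

The deepest shared node is where two words last agree before diverging.
e.g. "isqjr" and "isqmooot" share the prefix "isq" of length 3; no pair shares a longer one.
Longest shared-prefix length: 3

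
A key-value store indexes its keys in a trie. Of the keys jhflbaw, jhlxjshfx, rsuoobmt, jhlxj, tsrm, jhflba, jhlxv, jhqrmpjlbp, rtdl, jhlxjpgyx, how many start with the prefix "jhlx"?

Walk to "jhlx"; the words in its subtree are exactly those with that prefix.
Words under "jhlx": jhlxj, jhlxjpgyx, jhlxjshfx, jhlxv
Count: 4

4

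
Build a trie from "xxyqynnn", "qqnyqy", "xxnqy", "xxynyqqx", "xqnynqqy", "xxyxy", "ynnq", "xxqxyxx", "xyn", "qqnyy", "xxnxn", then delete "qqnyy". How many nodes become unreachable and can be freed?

1

After clearing the end-marker at "qqnyy", prune upward until reaching a node still needed by another word.
The suffix "y" (1 node) is used only by "qqnyy"; the node for "qqny" still has the child "q", so pruning stops there.
Nodes removed: 1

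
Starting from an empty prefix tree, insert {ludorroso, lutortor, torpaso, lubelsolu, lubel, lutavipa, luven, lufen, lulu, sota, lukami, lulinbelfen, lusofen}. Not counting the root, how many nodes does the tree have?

For each word, the new-node count is its length minus the longest prefix already in the trie:
  "ludorroso" → 9 new (l, u, d, o, r, r, o, s, o)
  "lutortor" → prefix "lu" already present; 6 new (t, o, r, t, o, r)
  "torpaso" → 7 new (t, o, r, p, a, s, o)
  "lubelsolu" → prefix "lu" already present; 7 new (b, e, l, s, o, l, u)
  "lubel" → prefix "lubel" already present; 0 new (none)
  "lutavipa" → prefix "lut" already present; 5 new (a, v, i, p, a)
  "luven" → prefix "lu" already present; 3 new (v, e, n)
  "lufen" → prefix "lu" already present; 3 new (f, e, n)
  "lulu" → prefix "lu" already present; 2 new (l, u)
  "sota" → 4 new (s, o, t, a)
  "lukami" → prefix "lu" already present; 4 new (k, a, m, i)
  "lulinbelfen" → prefix "lul" already present; 8 new (i, n, b, e, l, f, e, n)
  "lusofen" → prefix "lu" already present; 5 new (s, o, f, e, n)
Total nodes = 9 + 6 + 7 + 7 + 0 + 5 + 3 + 3 + 2 + 4 + 4 + 8 + 5 = 63

63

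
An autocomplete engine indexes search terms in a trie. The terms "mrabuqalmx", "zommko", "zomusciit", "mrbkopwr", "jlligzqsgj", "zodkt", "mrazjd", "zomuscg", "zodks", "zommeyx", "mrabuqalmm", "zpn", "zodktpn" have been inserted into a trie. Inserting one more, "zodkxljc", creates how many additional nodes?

Walking "zodkxljc" from the root, the first 4 characters ("zodk") follow existing edges; "x" is the first miss.
Each of the 4 remaining characters creates one node.

4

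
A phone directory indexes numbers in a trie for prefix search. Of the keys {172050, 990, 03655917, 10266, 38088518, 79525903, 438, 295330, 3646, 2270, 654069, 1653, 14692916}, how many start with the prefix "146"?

1

Walk to "146"; the words in its subtree are exactly those with that prefix.
Words under "146": 14692916
Count: 1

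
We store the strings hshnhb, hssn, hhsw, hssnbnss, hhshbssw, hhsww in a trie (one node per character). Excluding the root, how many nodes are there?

Trie structure (* marks end of a word):
(root)
└─ h
   ├─ h
   │  └─ s
   │     ├─ h
   │     │  └─ b
   │     │     └─ s
   │     │        └─ s
   │     │           └─ w *
   │     └─ w *
   │        └─ w *
   └─ s
      ├─ h
      │  └─ n
      │     └─ h
      │        └─ b *
      └─ s
         └─ n *
            └─ b
               └─ n
                  └─ s
                     └─ s *
Counting every labelled node above: 21.

21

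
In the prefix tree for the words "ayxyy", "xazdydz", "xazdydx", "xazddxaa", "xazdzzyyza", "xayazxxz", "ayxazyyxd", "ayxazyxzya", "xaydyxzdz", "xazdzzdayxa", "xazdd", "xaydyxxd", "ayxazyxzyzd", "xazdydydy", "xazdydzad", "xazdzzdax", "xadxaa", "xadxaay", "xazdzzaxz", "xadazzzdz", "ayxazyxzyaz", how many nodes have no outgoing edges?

A leaf is a node with no children — equivalently, the end of a word that is not a proper prefix of any other stored word.
Those words: "ayxazyxzyaz", "ayxazyxzyzd", "ayxazyyxd", "ayxyy", "xadazzzdz", "xadxaay", "xayazxxz", "xaydyxxd", "xaydyxzdz", "xazddxaa", "xazdydx", "xazdydydy", "xazdydzad", "xazdzzaxz", "xazdzzdax", "xazdzzdayxa", "xazdzzyyza"
Leaf count: 17

17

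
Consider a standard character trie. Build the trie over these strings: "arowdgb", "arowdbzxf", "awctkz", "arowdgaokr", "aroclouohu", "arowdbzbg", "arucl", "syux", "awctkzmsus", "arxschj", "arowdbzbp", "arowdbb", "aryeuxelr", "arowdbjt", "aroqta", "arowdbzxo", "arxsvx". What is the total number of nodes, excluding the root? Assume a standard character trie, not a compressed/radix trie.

62

Count nodes per top-level branch (shared prefixes stored once):
  'a'-branch (aroclouohu, aroqta, arowdbb, arowdbjt, arowdbzbg, arowdbzbp, arowdbzxf, arowdbzxo, arowdgaokr, arowdgb, arucl, arxschj, arxsvx, aryeuxelr, awctkz, awctkzmsus): 58 nodes
  's'-branch (syux): 4 nodes
Sum: 62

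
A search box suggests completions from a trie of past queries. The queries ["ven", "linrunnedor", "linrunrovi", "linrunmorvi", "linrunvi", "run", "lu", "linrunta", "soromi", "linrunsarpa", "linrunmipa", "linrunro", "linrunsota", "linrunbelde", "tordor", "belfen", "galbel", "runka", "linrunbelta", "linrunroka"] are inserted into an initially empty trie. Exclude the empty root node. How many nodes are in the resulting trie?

77

For each word, the new-node count is its length minus the longest prefix already in the trie:
  "ven" → 3 new (v, e, n)
  "linrunnedor" → 11 new (l, i, n, r, u, n, n, e, d, o, r)
  "linrunrovi" → prefix "linrun" already present; 4 new (r, o, v, i)
  "linrunmorvi" → prefix "linrun" already present; 5 new (m, o, r, v, i)
  "linrunvi" → prefix "linrun" already present; 2 new (v, i)
  "run" → 3 new (r, u, n)
  "lu" → prefix "l" already present; 1 new (u)
  "linrunta" → prefix "linrun" already present; 2 new (t, a)
  "soromi" → 6 new (s, o, r, o, m, i)
  "linrunsarpa" → prefix "linrun" already present; 5 new (s, a, r, p, a)
  "linrunmipa" → prefix "linrunm" already present; 3 new (i, p, a)
  "linrunro" → prefix "linrunro" already present; 0 new (none)
  "linrunsota" → prefix "linruns" already present; 3 new (o, t, a)
  "linrunbelde" → prefix "linrun" already present; 5 new (b, e, l, d, e)
  "tordor" → 6 new (t, o, r, d, o, r)
  "belfen" → 6 new (b, e, l, f, e, n)
  "galbel" → 6 new (g, a, l, b, e, l)
  "runka" → prefix "run" already present; 2 new (k, a)
  "linrunbelta" → prefix "linrunbel" already present; 2 new (t, a)
  "linrunroka" → prefix "linrunro" already present; 2 new (k, a)
Total nodes = 3 + 11 + 4 + 5 + 2 + 3 + 1 + 2 + 6 + 5 + 3 + 0 + 3 + 5 + 6 + 6 + 6 + 2 + 2 + 2 = 77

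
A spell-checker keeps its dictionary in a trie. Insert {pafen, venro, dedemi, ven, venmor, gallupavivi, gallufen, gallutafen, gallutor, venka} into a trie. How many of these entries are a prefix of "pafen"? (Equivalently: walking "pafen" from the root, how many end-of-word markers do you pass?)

1

Walk "pafen" from the root; an end-of-word marker is hit whenever a stored word is a prefix of "pafen".
Prefixes of the query that are stored words: "pafen"
Count: 1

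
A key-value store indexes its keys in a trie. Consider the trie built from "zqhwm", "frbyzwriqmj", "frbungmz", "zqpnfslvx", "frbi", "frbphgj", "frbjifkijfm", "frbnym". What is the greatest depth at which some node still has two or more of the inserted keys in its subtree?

3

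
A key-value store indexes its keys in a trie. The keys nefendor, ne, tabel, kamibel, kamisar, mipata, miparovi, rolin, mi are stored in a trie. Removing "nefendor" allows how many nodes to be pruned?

Walk "nefendor" from the leaf back toward the root, removing each node that no remaining word uses.
The suffix "fendor" (6 nodes) is used only by "nefendor"; "ne" is itself a stored word, so pruning stops there.
Nodes removed: 6

6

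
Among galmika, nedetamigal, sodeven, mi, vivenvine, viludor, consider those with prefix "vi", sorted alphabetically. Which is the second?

DFS of the "vi" subtree visits, in order: "viludor", "vivenvine"
The 2nd is vivenvine.

vivenvine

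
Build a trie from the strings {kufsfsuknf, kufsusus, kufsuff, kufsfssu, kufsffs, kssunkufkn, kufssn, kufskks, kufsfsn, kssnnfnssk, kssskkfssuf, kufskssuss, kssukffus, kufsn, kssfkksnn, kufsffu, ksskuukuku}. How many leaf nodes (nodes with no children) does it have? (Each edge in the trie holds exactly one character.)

A leaf is a node with no children — equivalently, the end of a word that is not a proper prefix of any other stored word.
Those words: "kssfkksnn", "ksskuukuku", "kssnnfnssk", "kssskkfssuf", "kssukffus", "kssunkufkn", "kufsffs", "kufsffu", "kufsfsn", "kufsfssu", "kufsfsuknf", "kufskks", "kufskssuss", "kufsn", "kufssn", "kufsuff", "kufsusus"
Leaf count: 17

17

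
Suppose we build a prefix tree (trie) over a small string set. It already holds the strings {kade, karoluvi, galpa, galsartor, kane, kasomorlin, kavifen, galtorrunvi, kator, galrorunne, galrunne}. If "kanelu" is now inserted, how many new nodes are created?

2

"kane" is already a path in the trie; the remaining "lu" must be added.
So 6 − 4 = 2 new nodes.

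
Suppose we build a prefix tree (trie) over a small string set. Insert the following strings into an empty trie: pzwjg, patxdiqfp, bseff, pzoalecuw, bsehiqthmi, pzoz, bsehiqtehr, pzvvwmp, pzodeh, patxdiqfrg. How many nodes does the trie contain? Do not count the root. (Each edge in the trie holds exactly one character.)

Trace insertions, counting only characters that open a new branch:
  "pzwjg" → 5 new (p, z, w, j, g)
  "patxdiqfp" → prefix "p" already present; 8 new (a, t, x, d, i, q, f, p)
  "bseff" → 5 new (b, s, e, f, f)
  "pzoalecuw" → prefix "pz" already present; 7 new (o, a, l, e, c, u, w)
  "bsehiqthmi" → prefix "bse" already present; 7 new (h, i, q, t, h, m, i)
  "pzoz" → prefix "pzo" already present; 1 new (z)
  "bsehiqtehr" → prefix "bsehiqt" already present; 3 new (e, h, r)
  "pzvvwmp" → prefix "pz" already present; 5 new (v, v, w, m, p)
  "pzodeh" → prefix "pzo" already present; 3 new (d, e, h)
  "patxdiqfrg" → prefix "patxdiqf" already present; 2 new (r, g)
Total nodes = 5 + 8 + 5 + 7 + 7 + 1 + 3 + 5 + 3 + 2 = 46

46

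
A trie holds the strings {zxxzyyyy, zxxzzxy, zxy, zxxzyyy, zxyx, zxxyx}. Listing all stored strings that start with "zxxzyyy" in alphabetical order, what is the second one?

DFS of the "zxxzyyy" subtree visits, in order: "zxxzyyy", "zxxzyyyy"
Position 2: zxxzyyyy

zxxzyyyy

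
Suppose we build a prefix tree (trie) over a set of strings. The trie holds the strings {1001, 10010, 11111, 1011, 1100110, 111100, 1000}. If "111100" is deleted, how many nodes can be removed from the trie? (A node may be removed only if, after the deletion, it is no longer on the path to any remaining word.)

2

After clearing the end-marker at "111100", prune upward until reaching a node still needed by another word.
The suffix "00" (2 nodes) is used only by "111100"; the node for "1111" still has the child "1", so pruning stops there.
Nodes removed: 2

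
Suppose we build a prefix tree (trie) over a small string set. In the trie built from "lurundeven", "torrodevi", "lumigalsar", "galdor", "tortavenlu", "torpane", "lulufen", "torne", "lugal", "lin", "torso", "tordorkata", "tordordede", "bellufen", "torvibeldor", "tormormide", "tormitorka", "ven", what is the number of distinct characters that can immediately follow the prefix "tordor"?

Follow the path "tordor" to its node, then look at its outgoing edges.
Characters that immediately follow "tordor" among the stored strings: {d, k}.
That node has 2 child edges.

2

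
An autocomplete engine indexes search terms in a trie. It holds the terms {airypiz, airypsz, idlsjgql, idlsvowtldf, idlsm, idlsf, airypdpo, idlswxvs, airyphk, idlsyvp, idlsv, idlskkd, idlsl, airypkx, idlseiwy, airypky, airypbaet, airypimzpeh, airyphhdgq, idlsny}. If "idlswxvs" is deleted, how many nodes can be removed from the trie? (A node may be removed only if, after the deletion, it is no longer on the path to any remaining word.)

4

A node on "idlswxvs"'s path can go only if nothing else ends at it or branches off below it.
The suffix "wxvs" (4 nodes) is used only by "idlswxvs"; the node for "idls" still has the child "j", so pruning stops there.
Nodes removed: 4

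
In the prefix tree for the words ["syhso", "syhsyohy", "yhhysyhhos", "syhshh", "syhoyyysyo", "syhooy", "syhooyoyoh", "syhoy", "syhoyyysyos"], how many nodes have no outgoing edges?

Leaves are exactly the stored words that no other stored word extends.
Those words: "syhooyoyoh", "syhoyyysyos", "syhshh", "syhso", "syhsyohy", "yhhysyhhos"
Leaf count: 6

6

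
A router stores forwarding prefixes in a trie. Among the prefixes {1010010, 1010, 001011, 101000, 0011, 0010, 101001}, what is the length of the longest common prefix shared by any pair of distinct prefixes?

Equivalently: take the maximum, over all pairs, of their longest common prefix length.
e.g. "101001" and "1010010" share the prefix "101001" of length 6; no pair shares a longer one.
Longest shared-prefix length: 6

6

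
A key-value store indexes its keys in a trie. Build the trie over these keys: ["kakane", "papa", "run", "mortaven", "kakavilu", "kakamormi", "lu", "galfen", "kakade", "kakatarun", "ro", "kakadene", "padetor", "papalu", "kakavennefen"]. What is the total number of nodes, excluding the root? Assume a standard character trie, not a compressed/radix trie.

Trace insertions, counting only characters that open a new branch:
  "kakane" → 6 new (k, a, k, a, n, e)
  "papa" → 4 new (p, a, p, a)
  "run" → 3 new (r, u, n)
  "mortaven" → 8 new (m, o, r, t, a, v, e, n)
  "kakavilu" → prefix "kaka" already present; 4 new (v, i, l, u)
  "kakamormi" → prefix "kaka" already present; 5 new (m, o, r, m, i)
  "lu" → 2 new (l, u)
  "galfen" → 6 new (g, a, l, f, e, n)
  "kakade" → prefix "kaka" already present; 2 new (d, e)
  "kakatarun" → prefix "kaka" already present; 5 new (t, a, r, u, n)
  "ro" → prefix "r" already present; 1 new (o)
  "kakadene" → prefix "kakade" already present; 2 new (n, e)
  "padetor" → prefix "pa" already present; 5 new (d, e, t, o, r)
  "papalu" → prefix "papa" already present; 2 new (l, u)
  "kakavennefen" → prefix "kakav" already present; 7 new (e, n, n, e, f, e, n)
Total nodes = 6 + 4 + 3 + 8 + 4 + 5 + 2 + 6 + 2 + 5 + 1 + 2 + 5 + 2 + 7 = 62

62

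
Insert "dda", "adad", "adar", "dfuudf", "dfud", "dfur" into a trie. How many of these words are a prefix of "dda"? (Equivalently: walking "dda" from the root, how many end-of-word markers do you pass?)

Walk "dda" from the root; an end-of-word marker is hit whenever a stored word is a prefix of "dda".
Prefixes of the query that are stored words: "dda"
Count: 1

1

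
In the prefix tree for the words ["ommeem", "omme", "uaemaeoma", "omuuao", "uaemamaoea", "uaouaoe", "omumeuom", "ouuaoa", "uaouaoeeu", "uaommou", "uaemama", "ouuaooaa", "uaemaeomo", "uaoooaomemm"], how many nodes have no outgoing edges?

Leaves are exactly the stored words that no other stored word extends.
Those words: "ommeem", "omumeuom", "omuuao", "ouuaoa", "ouuaooaa", "uaemaeoma", "uaemaeomo", "uaemamaoea", "uaommou", "uaoooaomemm", "uaouaoeeu"
Leaf count: 11

11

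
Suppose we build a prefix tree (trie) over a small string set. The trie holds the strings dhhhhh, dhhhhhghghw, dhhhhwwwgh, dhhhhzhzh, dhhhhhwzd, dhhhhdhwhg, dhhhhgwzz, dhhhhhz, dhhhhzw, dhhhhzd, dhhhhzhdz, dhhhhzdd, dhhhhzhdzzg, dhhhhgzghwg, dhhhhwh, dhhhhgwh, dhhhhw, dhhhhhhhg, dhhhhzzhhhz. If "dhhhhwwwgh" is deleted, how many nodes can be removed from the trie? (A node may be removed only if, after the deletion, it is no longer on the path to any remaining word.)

4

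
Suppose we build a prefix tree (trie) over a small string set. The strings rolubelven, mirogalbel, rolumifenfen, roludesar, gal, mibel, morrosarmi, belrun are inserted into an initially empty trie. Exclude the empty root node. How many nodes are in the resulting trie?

Insert word by word; a character creates a node only if that edge doesn't already exist:
  "rolubelven" → 10 new (r, o, l, u, b, e, l, v, e, n)
  "mirogalbel" → 10 new (m, i, r, o, g, a, l, b, e, l)
  "rolumifenfen" → prefix "rolu" already present; 8 new (m, i, f, e, n, f, e, n)
  "roludesar" → prefix "rolu" already present; 5 new (d, e, s, a, r)
  "gal" → 3 new (g, a, l)
  "mibel" → prefix "mi" already present; 3 new (b, e, l)
  "morrosarmi" → prefix "m" already present; 9 new (o, r, r, o, s, a, r, m, i)
  "belrun" → 6 new (b, e, l, r, u, n)
Total nodes = 10 + 10 + 8 + 5 + 3 + 3 + 9 + 6 = 54

54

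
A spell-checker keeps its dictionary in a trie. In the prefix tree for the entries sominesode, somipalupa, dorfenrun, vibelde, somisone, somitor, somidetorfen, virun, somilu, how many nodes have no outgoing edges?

9

A leaf is a node with no children — equivalently, the end of a word that is not a proper prefix of any other stored word.
Those words: "dorfenrun", "somidetorfen", "somilu", "sominesode", "somipalupa", "somisone", "somitor", "vibelde", "virun"
Leaf count: 9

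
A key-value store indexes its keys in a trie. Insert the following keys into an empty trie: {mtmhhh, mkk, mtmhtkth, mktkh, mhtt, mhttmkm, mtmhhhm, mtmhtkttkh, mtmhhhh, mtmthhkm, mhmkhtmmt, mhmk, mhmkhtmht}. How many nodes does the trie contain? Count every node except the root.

Trie structure (* marks end of a word):
(root)
└─ m
   ├─ h
   │  ├─ m
   │  │  └─ k *
   │  │     └─ h
   │  │        └─ t
   │  │           └─ m
   │  │              ├─ h
   │  │              │  └─ t *
   │  │              └─ m
   │  │                 └─ t *
   │  └─ t
   │     └─ t *
   │        └─ m
   │           └─ k
   │              └─ m *
   ├─ k
   │  ├─ k *
   │  └─ t
   │     └─ k
   │        └─ h *
   └─ t
      └─ m
         ├─ h
         │  ├─ h
         │  │  └─ h *
         │  │     ├─ h *
         │  │     └─ m *
         │  └─ t
         │     └─ k
         │        └─ t
         │           ├─ h *
         │           └─ t
         │              └─ k
         │                 └─ h *
         └─ t
            └─ h
               └─ h
                  └─ k
                     └─ m *
Counting every labelled node above: 40.

40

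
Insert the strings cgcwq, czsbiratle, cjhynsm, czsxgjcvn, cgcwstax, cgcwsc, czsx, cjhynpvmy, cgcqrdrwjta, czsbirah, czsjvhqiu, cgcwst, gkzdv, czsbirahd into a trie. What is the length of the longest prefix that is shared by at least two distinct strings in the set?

Equivalently: take the maximum, over all pairs, of their longest common prefix length.
"czsbirah" and "czsbirahd" agree on "czsbirah" (8 characters) before diverging; nothing deeper is shared.
Longest shared-prefix length: 8

8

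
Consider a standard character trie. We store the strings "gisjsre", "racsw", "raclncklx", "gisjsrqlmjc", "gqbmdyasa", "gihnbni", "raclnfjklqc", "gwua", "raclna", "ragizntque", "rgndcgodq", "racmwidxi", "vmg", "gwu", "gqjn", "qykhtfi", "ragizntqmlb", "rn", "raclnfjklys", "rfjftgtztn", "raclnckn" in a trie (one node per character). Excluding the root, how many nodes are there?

96

Trace insertions, counting only characters that open a new branch:
  "gisjsre" → 7 new (g, i, s, j, s, r, e)
  "racsw" → 5 new (r, a, c, s, w)
  "raclncklx" → prefix "rac" already present; 6 new (l, n, c, k, l, x)
  "gisjsrqlmjc" → prefix "gisjsr" already present; 5 new (q, l, m, j, c)
  "gqbmdyasa" → prefix "g" already present; 8 new (q, b, m, d, y, a, s, a)
  "gihnbni" → prefix "gi" already present; 5 new (h, n, b, n, i)
  "raclnfjklqc" → prefix "racln" already present; 6 new (f, j, k, l, q, c)
  "gwua" → prefix "g" already present; 3 new (w, u, a)
  "raclna" → prefix "racln" already present; 1 new (a)
  "ragizntque" → prefix "ra" already present; 8 new (g, i, z, n, t, q, u, e)
  "rgndcgodq" → prefix "r" already present; 8 new (g, n, d, c, g, o, d, q)
  "racmwidxi" → prefix "rac" already present; 6 new (m, w, i, d, x, i)
  "vmg" → 3 new (v, m, g)
  "gwu" → prefix "gwu" already present; 0 new (none)
  "gqjn" → prefix "gq" already present; 2 new (j, n)
  "qykhtfi" → 7 new (q, y, k, h, t, f, i)
  "ragizntqmlb" → prefix "ragizntq" already present; 3 new (m, l, b)
  "rn" → prefix "r" already present; 1 new (n)
  "raclnfjklys" → prefix "raclnfjkl" already present; 2 new (y, s)
  "rfjftgtztn" → prefix "r" already present; 9 new (f, j, f, t, g, t, z, t, n)
  "raclnckn" → prefix "raclnck" already present; 1 new (n)
Total nodes = 7 + 5 + 6 + 5 + 8 + 5 + 6 + 3 + 1 + 8 + 8 + 6 + 3 + 0 + 2 + 7 + 3 + 1 + 2 + 9 + 1 = 96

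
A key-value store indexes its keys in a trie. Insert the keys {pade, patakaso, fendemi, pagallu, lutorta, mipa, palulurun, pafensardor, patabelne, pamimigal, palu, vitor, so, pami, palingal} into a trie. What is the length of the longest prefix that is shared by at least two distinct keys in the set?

Look for the deepest trie node that still has at least two words in its subtree.
"palu" and "palulurun" agree on "palu" (4 characters) before diverging; nothing deeper is shared.
Longest shared-prefix length: 4

4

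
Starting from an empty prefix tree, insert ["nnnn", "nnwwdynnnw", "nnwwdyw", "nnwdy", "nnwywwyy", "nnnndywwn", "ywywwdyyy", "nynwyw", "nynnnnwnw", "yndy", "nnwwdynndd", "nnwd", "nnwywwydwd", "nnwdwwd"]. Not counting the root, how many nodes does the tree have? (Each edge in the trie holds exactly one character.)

Insert word by word; a character creates a node only if that edge doesn't already exist:
  "nnnn" → 4 new (n, n, n, n)
  "nnwwdynnnw" → prefix "nn" already present; 8 new (w, w, d, y, n, n, n, w)
  "nnwwdyw" → prefix "nnwwdy" already present; 1 new (w)
  "nnwdy" → prefix "nnw" already present; 2 new (d, y)
  "nnwywwyy" → prefix "nnw" already present; 5 new (y, w, w, y, y)
  "nnnndywwn" → prefix "nnnn" already present; 5 new (d, y, w, w, n)
  "ywywwdyyy" → 9 new (y, w, y, w, w, d, y, y, y)
  "nynwyw" → prefix "n" already present; 5 new (y, n, w, y, w)
  "nynnnnwnw" → prefix "nyn" already present; 6 new (n, n, n, w, n, w)
  "yndy" → prefix "y" already present; 3 new (n, d, y)
  "nnwwdynndd" → prefix "nnwwdynn" already present; 2 new (d, d)
  "nnwd" → prefix "nnwd" already present; 0 new (none)
  "nnwywwydwd" → prefix "nnwywwy" already present; 3 new (d, w, d)
  "nnwdwwd" → prefix "nnwd" already present; 3 new (w, w, d)
Total nodes = 4 + 8 + 1 + 2 + 5 + 5 + 9 + 5 + 6 + 3 + 2 + 0 + 3 + 3 = 56

56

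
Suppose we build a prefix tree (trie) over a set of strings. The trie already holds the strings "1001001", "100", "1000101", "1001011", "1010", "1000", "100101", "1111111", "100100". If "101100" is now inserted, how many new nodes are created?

3

Walking "101100" from the root, the first 3 characters ("101") follow existing edges; "1" is the first miss.
Each of the 3 remaining characters creates one node.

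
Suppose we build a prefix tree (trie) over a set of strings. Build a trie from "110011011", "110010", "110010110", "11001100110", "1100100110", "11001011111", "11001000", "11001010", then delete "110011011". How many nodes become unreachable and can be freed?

A node on "110011011"'s path can go only if nothing else ends at it or branches off below it.
The suffix "11" (2 nodes) is used only by "110011011"; the node for "1100110" still has the child "0", so pruning stops there.
Nodes removed: 2

2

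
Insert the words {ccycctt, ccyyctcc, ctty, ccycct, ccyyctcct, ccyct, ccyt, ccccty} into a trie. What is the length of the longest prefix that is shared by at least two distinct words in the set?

Equivalently: take the maximum, over all pairs, of their longest common prefix length.
"ccyyctcc" and "ccyyctcct" agree on "ccyyctcc" (8 characters) before diverging; nothing deeper is shared.
Longest shared-prefix length: 8

8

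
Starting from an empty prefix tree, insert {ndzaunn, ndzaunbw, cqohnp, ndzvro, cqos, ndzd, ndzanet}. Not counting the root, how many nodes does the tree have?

23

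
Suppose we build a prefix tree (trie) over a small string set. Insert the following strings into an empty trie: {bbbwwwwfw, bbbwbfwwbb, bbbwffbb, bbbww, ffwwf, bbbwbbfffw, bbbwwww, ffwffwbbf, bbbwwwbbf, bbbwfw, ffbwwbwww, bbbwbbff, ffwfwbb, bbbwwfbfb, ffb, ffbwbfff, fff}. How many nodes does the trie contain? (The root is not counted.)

58

Trace insertions, counting only characters that open a new branch:
  "bbbwwwwfw" → 9 new (b, b, b, w, w, w, w, f, w)
  "bbbwbfwwbb" → prefix "bbbw" already present; 6 new (b, f, w, w, b, b)
  "bbbwffbb" → prefix "bbbw" already present; 4 new (f, f, b, b)
  "bbbww" → prefix "bbbww" already present; 0 new (none)
  "ffwwf" → 5 new (f, f, w, w, f)
  "bbbwbbfffw" → prefix "bbbwb" already present; 5 new (b, f, f, f, w)
  "bbbwwww" → prefix "bbbwwww" already present; 0 new (none)
  "ffwffwbbf" → prefix "ffw" already present; 6 new (f, f, w, b, b, f)
  "bbbwwwbbf" → prefix "bbbwww" already present; 3 new (b, b, f)
  "bbbwfw" → prefix "bbbwf" already present; 1 new (w)
  "ffbwwbwww" → prefix "ff" already present; 7 new (b, w, w, b, w, w, w)
  "bbbwbbff" → prefix "bbbwbbff" already present; 0 new (none)
  "ffwfwbb" → prefix "ffwf" already present; 3 new (w, b, b)
  "bbbwwfbfb" → prefix "bbbww" already present; 4 new (f, b, f, b)
  "ffb" → prefix "ffb" already present; 0 new (none)
  "ffbwbfff" → prefix "ffbw" already present; 4 new (b, f, f, f)
  "fff" → prefix "ff" already present; 1 new (f)
Total nodes = 9 + 6 + 4 + 0 + 5 + 5 + 0 + 6 + 3 + 1 + 7 + 0 + 3 + 4 + 0 + 4 + 1 = 58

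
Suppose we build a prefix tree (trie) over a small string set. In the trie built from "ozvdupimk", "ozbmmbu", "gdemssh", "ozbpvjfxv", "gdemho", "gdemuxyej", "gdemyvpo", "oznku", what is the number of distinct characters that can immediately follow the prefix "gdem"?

4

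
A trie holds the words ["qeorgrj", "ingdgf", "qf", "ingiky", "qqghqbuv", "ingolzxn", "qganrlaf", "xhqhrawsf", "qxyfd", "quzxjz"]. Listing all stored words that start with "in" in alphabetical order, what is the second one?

ingiky

DFS of the "in" subtree visits, in order: "ingdgf", "ingiky", "ingolzxn"
Position 2: ingiky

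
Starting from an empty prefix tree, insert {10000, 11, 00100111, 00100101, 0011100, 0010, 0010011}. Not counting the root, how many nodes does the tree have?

20

Trace insertions, counting only characters that open a new branch:
  "10000" → 5 new (1, 0, 0, 0, 0)
  "11" → prefix "1" already present; 1 new (1)
  "00100111" → 8 new (0, 0, 1, 0, 0, 1, 1, 1)
  "00100101" → prefix "001001" already present; 2 new (0, 1)
  "0011100" → prefix "001" already present; 4 new (1, 1, 0, 0)
  "0010" → prefix "0010" already present; 0 new (none)
  "0010011" → prefix "0010011" already present; 0 new (none)
Total nodes = 5 + 1 + 8 + 2 + 4 + 0 + 0 = 20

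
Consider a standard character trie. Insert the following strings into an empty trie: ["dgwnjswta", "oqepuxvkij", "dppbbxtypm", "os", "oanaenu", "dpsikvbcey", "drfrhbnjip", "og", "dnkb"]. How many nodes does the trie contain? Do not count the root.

56

For each word, the new-node count is its length minus the longest prefix already in the trie:
  "dgwnjswta" → 9 new (d, g, w, n, j, s, w, t, a)
  "oqepuxvkij" → 10 new (o, q, e, p, u, x, v, k, i, j)
  "dppbbxtypm" → prefix "d" already present; 9 new (p, p, b, b, x, t, y, p, m)
  "os" → prefix "o" already present; 1 new (s)
  "oanaenu" → prefix "o" already present; 6 new (a, n, a, e, n, u)
  "dpsikvbcey" → prefix "dp" already present; 8 new (s, i, k, v, b, c, e, y)
  "drfrhbnjip" → prefix "d" already present; 9 new (r, f, r, h, b, n, j, i, p)
  "og" → prefix "o" already present; 1 new (g)
  "dnkb" → prefix "d" already present; 3 new (n, k, b)
Total nodes = 9 + 10 + 9 + 1 + 6 + 8 + 9 + 1 + 3 = 56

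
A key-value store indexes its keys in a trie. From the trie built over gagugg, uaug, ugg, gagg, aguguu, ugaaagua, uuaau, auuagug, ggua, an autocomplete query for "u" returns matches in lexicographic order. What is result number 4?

Filter for "u…" and sort: "uaug", "ugaaagua", "ugg", "uuaau"
The 4th is uuaau.

uuaau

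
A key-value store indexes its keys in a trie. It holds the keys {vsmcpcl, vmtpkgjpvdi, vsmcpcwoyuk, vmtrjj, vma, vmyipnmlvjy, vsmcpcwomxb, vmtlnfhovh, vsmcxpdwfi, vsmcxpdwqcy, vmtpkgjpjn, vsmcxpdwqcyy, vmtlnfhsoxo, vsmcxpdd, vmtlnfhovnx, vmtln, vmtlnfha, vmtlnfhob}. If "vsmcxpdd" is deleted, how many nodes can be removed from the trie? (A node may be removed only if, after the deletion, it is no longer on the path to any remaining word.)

After clearing the end-marker at "vsmcxpdd", prune upward until reaching a node still needed by another word.
The suffix "d" (1 node) is used only by "vsmcxpdd"; the node for "vsmcxpd" still has the child "w", so pruning stops there.
Nodes removed: 1

1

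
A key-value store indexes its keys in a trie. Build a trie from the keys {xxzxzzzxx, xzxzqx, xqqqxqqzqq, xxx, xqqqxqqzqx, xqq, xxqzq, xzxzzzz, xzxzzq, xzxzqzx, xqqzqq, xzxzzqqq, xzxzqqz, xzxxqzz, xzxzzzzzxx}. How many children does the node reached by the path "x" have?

Follow the path "x" to its node, then look at its outgoing edges.
Characters that immediately follow "x" among the stored strings: {q, x, z}.
That node has 3 child edges.

3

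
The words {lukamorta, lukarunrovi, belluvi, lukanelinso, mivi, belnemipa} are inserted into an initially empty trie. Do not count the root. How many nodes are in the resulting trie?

For each word, the new-node count is its length minus the longest prefix already in the trie:
  "lukamorta" → 9 new (l, u, k, a, m, o, r, t, a)
  "lukarunrovi" → prefix "luka" already present; 7 new (r, u, n, r, o, v, i)
  "belluvi" → 7 new (b, e, l, l, u, v, i)
  "lukanelinso" → prefix "luka" already present; 7 new (n, e, l, i, n, s, o)
  "mivi" → 4 new (m, i, v, i)
  "belnemipa" → prefix "bel" already present; 6 new (n, e, m, i, p, a)
Total nodes = 9 + 7 + 7 + 7 + 4 + 6 = 40

40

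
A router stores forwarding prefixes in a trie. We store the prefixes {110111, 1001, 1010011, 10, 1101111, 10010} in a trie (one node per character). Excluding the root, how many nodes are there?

Trace insertions, counting only characters that open a new branch:
  "110111" → 6 new (1, 1, 0, 1, 1, 1)
  "1001" → prefix "1" already present; 3 new (0, 0, 1)
  "1010011" → prefix "10" already present; 5 new (1, 0, 0, 1, 1)
  "10" → prefix "10" already present; 0 new (none)
  "1101111" → prefix "110111" already present; 1 new (1)
  "10010" → prefix "1001" already present; 1 new (0)
Total nodes = 6 + 3 + 5 + 0 + 1 + 1 = 16

16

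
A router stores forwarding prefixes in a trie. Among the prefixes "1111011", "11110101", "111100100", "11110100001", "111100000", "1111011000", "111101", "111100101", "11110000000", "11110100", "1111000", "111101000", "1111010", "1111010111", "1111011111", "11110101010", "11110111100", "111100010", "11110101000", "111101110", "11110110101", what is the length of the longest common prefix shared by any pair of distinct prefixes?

9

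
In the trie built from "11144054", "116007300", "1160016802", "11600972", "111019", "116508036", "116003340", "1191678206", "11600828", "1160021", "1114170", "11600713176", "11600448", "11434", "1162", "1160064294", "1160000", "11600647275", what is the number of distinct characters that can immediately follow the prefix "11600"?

9

Walk "11600" from the root, arriving at one node.
Distinct next characters after "11600": 0, 1, 2, 3, 4, 6, 7, 8, 9.
That node has 9 child edges.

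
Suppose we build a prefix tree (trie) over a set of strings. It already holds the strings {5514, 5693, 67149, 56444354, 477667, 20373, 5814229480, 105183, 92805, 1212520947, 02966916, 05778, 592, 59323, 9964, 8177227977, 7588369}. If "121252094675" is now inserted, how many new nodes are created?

Walking "121252094675" from the root, the first 9 characters ("121252094") follow existing edges; "6" is the first miss.
Each of the 3 remaining characters creates one node.

3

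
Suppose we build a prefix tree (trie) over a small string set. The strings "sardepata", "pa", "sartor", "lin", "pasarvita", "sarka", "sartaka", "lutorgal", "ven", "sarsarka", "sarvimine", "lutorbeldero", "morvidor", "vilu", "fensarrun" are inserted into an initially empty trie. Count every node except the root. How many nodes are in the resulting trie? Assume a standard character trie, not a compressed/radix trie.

Trace insertions, counting only characters that open a new branch:
  "sardepata" → 9 new (s, a, r, d, e, p, a, t, a)
  "pa" → 2 new (p, a)
  "sartor" → prefix "sar" already present; 3 new (t, o, r)
  "lin" → 3 new (l, i, n)
  "pasarvita" → prefix "pa" already present; 7 new (s, a, r, v, i, t, a)
  "sarka" → prefix "sar" already present; 2 new (k, a)
  "sartaka" → prefix "sart" already present; 3 new (a, k, a)
  "lutorgal" → prefix "l" already present; 7 new (u, t, o, r, g, a, l)
  "ven" → 3 new (v, e, n)
  "sarsarka" → prefix "sar" already present; 5 new (s, a, r, k, a)
  "sarvimine" → prefix "sar" already present; 6 new (v, i, m, i, n, e)
  "lutorbeldero" → prefix "lutor" already present; 7 new (b, e, l, d, e, r, o)
  "morvidor" → 8 new (m, o, r, v, i, d, o, r)
  "vilu" → prefix "v" already present; 3 new (i, l, u)
  "fensarrun" → 9 new (f, e, n, s, a, r, r, u, n)
Total nodes = 9 + 2 + 3 + 3 + 7 + 2 + 3 + 7 + 3 + 5 + 6 + 7 + 8 + 3 + 9 = 77

77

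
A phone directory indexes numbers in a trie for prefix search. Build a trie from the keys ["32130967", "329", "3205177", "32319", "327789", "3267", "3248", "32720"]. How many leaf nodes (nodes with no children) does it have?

8

A leaf is a node with no children — equivalently, the end of a word that is not a proper prefix of any other stored word.
Those words: "3205177", "32130967", "32319", "3248", "3267", "32720", "327789", "329"
Leaf count: 8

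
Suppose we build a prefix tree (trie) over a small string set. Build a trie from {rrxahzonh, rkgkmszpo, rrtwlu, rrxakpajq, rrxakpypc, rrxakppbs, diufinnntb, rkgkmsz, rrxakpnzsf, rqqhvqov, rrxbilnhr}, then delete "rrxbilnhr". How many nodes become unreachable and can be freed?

After clearing the end-marker at "rrxbilnhr", prune upward until reaching a node still needed by another word.
The suffix "bilnhr" (6 nodes) is used only by "rrxbilnhr"; the node for "rrx" still has the child "a", so pruning stops there.
Nodes removed: 6

6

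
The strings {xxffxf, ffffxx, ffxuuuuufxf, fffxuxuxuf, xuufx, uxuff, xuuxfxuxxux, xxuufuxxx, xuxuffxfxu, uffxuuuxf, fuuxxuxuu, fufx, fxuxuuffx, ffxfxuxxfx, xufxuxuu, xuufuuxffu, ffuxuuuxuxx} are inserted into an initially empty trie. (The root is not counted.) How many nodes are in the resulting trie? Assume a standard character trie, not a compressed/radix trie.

For each word, the new-node count is its length minus the longest prefix already in the trie:
  "xxffxf" → 6 new (x, x, f, f, x, f)
  "ffffxx" → 6 new (f, f, f, f, x, x)
  "ffxuuuuufxf" → prefix "ff" already present; 9 new (x, u, u, u, u, u, f, x, f)
  "fffxuxuxuf" → prefix "fff" already present; 7 new (x, u, x, u, x, u, f)
  "xuufx" → prefix "x" already present; 4 new (u, u, f, x)
  "uxuff" → 5 new (u, x, u, f, f)
  "xuuxfxuxxux" → prefix "xuu" already present; 8 new (x, f, x, u, x, x, u, x)
  "xxuufuxxx" → prefix "xx" already present; 7 new (u, u, f, u, x, x, x)
  "xuxuffxfxu" → prefix "xu" already present; 8 new (x, u, f, f, x, f, x, u)
  "uffxuuuxf" → prefix "u" already present; 8 new (f, f, x, u, u, u, x, f)
  "fuuxxuxuu" → prefix "f" already present; 8 new (u, u, x, x, u, x, u, u)
  "fufx" → prefix "fu" already present; 2 new (f, x)
  "fxuxuuffx" → prefix "f" already present; 8 new (x, u, x, u, u, f, f, x)
  "ffxfxuxxfx" → prefix "ffx" already present; 7 new (f, x, u, x, x, f, x)
  "xufxuxuu" → prefix "xu" already present; 6 new (f, x, u, x, u, u)
  "xuufuuxffu" → prefix "xuuf" already present; 6 new (u, u, x, f, f, u)
  "ffuxuuuxuxx" → prefix "ff" already present; 9 new (u, x, u, u, u, x, u, x, x)
Total nodes = 6 + 6 + 9 + 7 + 4 + 5 + 8 + 7 + 8 + 8 + 8 + 2 + 8 + 7 + 6 + 6 + 9 = 114

114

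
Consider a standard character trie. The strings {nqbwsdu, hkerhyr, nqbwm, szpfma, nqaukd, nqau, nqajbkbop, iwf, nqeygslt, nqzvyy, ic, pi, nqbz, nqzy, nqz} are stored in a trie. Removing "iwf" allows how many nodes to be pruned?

2

After clearing the end-marker at "iwf", prune upward until reaching a node still needed by another word.
The suffix "wf" (2 nodes) is used only by "iwf"; the node for "i" still has the child "c", so pruning stops there.
Nodes removed: 2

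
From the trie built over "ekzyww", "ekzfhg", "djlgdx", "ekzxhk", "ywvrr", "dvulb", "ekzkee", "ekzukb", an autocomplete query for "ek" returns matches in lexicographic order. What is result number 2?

ekzkee

Filter for "ek…" and sort: "ekzfhg", "ekzkee", "ekzukb", "ekzxhk", "ekzyww"
Position 2: ekzkee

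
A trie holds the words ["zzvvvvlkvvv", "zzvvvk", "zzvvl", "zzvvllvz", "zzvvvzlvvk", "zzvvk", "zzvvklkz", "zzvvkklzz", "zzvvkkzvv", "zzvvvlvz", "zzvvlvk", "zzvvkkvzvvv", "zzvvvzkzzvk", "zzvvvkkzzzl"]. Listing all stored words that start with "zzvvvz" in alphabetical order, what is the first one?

Words with prefix "zzvvvz", in lexicographic order: "zzvvvzkzzvk", "zzvvvzlvvk"
Position 1: zzvvvzkzzvk

zzvvvzkzzvk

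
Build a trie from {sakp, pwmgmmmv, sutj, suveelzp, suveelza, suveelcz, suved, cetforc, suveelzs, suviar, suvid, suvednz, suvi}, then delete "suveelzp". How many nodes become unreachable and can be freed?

1

After clearing the end-marker at "suveelzp", prune upward until reaching a node still needed by another word.
The suffix "p" (1 node) is used only by "suveelzp"; the node for "suveelz" still has the child "a", so pruning stops there.
Nodes removed: 1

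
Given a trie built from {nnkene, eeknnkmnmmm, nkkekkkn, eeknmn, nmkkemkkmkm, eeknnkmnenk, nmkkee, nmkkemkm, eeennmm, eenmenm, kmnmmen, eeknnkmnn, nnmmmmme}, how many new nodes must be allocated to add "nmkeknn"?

4

Walking "nmkeknn" from the root, the first 3 characters ("nmk") follow existing edges; "e" is the first miss.
So 7 − 3 = 4 new nodes.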